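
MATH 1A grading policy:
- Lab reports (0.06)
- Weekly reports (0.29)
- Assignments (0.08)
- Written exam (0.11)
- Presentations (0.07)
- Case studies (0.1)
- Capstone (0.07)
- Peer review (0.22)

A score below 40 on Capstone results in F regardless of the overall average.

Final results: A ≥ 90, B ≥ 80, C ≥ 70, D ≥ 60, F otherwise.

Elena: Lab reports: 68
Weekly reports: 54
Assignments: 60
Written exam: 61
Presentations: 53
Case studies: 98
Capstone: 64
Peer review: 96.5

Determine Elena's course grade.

C

Capstone score 64 ≥ 40: minimum met.
Weighted total:
  Lab reports 68 × 0.06 = 4.08
  Weekly reports 54 × 0.29 = 15.66
  Assignments 60 × 0.08 = 4.8
  Written exam 61 × 0.11 = 6.71
  Presentations 53 × 0.07 = 3.71
  Case studies 98 × 0.1 = 9.8
  Capstone 64 × 0.07 = 4.48
  Peer review 96.5 × 0.22 = 21.23
Sum = 70.47
70.47 is ≥ 70 and < 80 → C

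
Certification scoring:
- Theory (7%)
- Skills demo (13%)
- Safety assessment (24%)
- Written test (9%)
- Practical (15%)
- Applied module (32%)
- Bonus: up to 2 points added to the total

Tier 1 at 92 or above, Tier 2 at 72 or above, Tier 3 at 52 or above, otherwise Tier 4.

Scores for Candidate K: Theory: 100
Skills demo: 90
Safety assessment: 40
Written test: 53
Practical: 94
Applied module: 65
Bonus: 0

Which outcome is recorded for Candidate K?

Weighted total:
  Theory 100 × 0.07 = 7
  Skills demo 90 × 0.13 = 11.7
  Safety assessment 40 × 0.24 = 9.6
  Written test 53 × 0.09 = 4.77
  Practical 94 × 0.15 = 14.1
  Applied module 65 × 0.32 = 20.8
Sum = 67.97
Bonus: 67.97 + 0 = 67.97
67.97 is ≥ 52 and < 72 → Tier 3

Tier 3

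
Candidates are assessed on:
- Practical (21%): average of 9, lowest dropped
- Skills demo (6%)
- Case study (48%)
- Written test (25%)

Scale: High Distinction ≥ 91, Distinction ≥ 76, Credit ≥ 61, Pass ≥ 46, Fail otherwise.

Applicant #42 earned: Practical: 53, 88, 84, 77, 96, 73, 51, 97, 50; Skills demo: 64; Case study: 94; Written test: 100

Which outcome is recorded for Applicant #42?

Distinction

Practical: drop 50 → average of remaining 8 = 619/8 = 77.375
Weighted total:
  Practical 77.375 × 0.21 = 16.24875
  Skills demo 64 × 0.06 = 3.84
  Case study 94 × 0.48 = 45.12
  Written test 100 × 0.25 = 25
Sum = 90.20875
90.20875 is ≥ 76 and < 91 → Distinction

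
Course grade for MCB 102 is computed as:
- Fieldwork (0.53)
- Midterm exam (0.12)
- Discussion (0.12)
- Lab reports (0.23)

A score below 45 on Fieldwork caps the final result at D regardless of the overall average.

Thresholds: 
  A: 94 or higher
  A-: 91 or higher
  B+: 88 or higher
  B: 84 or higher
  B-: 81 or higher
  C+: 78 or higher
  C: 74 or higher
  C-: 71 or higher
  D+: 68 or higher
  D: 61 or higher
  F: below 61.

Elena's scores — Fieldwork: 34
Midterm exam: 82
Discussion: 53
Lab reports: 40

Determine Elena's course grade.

F

Fieldwork score 34 < 45: minimum not met.
Weighted total:
  Fieldwork 34 × 0.53 = 18.02
  Midterm exam 82 × 0.12 = 9.84
  Discussion 53 × 0.12 = 6.36
  Lab reports 40 × 0.23 = 9.2
Sum = 43.42
43.42 would be F; cap at D applies → F.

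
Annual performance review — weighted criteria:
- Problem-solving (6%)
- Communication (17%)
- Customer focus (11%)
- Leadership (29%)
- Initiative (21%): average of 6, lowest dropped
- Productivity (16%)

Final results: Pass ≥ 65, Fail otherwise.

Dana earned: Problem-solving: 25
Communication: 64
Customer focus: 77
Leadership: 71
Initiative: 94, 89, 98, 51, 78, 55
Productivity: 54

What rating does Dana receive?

Pass

Initiative: drop 51 → average of remaining 5 = 414/5 = 82.8
Weighted total:
  Problem-solving 25 × 0.06 = 1.5
  Communication 64 × 0.17 = 10.88
  Customer focus 77 × 0.11 = 8.47
  Leadership 71 × 0.29 = 20.59
  Initiative 82.8 × 0.21 = 17.388
  Productivity 54 × 0.16 = 8.64
Sum = 67.468
67.468 ≥ 65 → Pass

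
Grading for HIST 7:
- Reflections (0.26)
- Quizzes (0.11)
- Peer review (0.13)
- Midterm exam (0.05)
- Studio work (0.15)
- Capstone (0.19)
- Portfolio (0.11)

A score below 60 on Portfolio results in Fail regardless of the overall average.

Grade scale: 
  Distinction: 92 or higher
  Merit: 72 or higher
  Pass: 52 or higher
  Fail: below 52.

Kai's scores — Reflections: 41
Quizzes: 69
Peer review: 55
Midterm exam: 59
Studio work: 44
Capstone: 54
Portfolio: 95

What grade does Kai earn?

Portfolio score 95 ≥ 60: minimum met.
Weighted total:
  Reflections 41 × 0.26 = 10.66
  Quizzes 69 × 0.11 = 7.59
  Peer review 55 × 0.13 = 7.15
  Midterm exam 59 × 0.05 = 2.95
  Studio work 44 × 0.15 = 6.6
  Capstone 54 × 0.19 = 10.26
  Portfolio 95 × 0.11 = 10.45
Sum = 55.66
55.66 is ≥ 52 and < 72 → Pass

Pass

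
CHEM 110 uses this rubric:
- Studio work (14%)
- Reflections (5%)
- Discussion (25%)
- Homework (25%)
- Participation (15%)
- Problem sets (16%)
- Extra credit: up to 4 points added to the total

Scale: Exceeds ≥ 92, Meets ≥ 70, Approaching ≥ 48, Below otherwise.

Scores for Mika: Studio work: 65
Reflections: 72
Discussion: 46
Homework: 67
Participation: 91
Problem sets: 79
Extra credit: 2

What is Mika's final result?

Weighted total:
  Studio work 65 × 0.14 = 9.1
  Reflections 72 × 0.05 = 3.6
  Discussion 46 × 0.25 = 11.5
  Homework 67 × 0.25 = 16.75
  Participation 91 × 0.15 = 13.65
  Problem sets 79 × 0.16 = 12.64
Sum = 67.24
Extra credit: 67.24 + 2 = 69.24
69.24 is ≥ 48 and < 70 → Approaching

Approaching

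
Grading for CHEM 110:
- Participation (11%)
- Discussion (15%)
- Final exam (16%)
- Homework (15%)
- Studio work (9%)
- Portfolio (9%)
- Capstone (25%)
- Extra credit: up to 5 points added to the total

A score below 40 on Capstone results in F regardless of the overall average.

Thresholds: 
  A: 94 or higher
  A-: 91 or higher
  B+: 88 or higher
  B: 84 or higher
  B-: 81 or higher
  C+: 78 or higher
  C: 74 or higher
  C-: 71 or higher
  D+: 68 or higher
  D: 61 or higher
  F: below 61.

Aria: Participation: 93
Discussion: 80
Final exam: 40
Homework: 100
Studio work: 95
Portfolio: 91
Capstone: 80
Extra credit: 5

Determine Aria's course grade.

B

Capstone score 80 ≥ 40: minimum met.
Weighted total:
  Participation 93 × 0.11 = 10.23
  Discussion 80 × 0.15 = 12
  Final exam 40 × 0.16 = 6.4
  Homework 100 × 0.15 = 15
  Studio work 95 × 0.09 = 8.55
  Portfolio 91 × 0.09 = 8.19
  Capstone 80 × 0.25 = 20
Sum = 80.37
Extra credit: 80.37 + 5 = 85.37
85.37 is ≥ 84 and < 88 → B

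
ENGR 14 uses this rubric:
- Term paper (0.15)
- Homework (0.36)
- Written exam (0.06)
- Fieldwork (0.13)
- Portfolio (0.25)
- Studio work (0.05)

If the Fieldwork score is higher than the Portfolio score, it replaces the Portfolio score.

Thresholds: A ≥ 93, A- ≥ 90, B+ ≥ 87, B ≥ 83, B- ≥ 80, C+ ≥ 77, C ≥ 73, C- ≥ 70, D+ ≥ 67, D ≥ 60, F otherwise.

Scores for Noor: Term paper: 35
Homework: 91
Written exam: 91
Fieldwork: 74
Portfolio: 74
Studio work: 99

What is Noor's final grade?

Fieldwork (74) ≤ Portfolio (74), so Portfolio stays at 74.
Weighted total:
  Term paper 35 × 0.15 = 5.25
  Homework 91 × 0.36 = 32.76
  Written exam 91 × 0.06 = 5.46
  Fieldwork 74 × 0.13 = 9.62
  Portfolio 74 × 0.25 = 18.5
  Studio work 99 × 0.05 = 4.95
Sum = 76.54
76.54 is ≥ 73 and < 77 → C

C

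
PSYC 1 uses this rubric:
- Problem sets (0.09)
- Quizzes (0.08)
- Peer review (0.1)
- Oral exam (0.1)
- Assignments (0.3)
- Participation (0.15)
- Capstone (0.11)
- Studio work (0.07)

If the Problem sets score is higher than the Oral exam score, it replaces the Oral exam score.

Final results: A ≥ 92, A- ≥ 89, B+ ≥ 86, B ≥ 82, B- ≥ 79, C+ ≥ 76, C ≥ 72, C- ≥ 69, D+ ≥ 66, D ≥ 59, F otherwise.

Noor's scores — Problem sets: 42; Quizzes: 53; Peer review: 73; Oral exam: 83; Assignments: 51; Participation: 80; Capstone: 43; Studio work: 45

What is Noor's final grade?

F

Problem sets (42) ≤ Oral exam (83), so Oral exam stays at 83.
Weighted total:
  Problem sets 42 × 0.09 = 3.78
  Quizzes 53 × 0.08 = 4.24
  Peer review 73 × 0.1 = 7.3
  Oral exam 83 × 0.1 = 8.3
  Assignments 51 × 0.3 = 15.3
  Participation 80 × 0.15 = 12
  Capstone 43 × 0.11 = 4.73
  Studio work 45 × 0.07 = 3.15
Sum = 58.8
58.8 < 59 → F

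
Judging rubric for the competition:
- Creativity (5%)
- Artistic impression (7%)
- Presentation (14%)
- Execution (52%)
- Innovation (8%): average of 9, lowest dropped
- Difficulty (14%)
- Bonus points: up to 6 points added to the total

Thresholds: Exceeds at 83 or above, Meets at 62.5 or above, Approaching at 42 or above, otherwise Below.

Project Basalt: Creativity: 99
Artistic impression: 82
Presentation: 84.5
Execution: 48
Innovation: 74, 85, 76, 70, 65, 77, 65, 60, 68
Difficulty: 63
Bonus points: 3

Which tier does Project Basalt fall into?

Meets

Innovation: drop 60 → average of remaining 8 = 580/8 = 72.5
Weighted total:
  Creativity 99 × 0.05 = 4.95
  Artistic impression 82 × 0.07 = 5.74
  Presentation 84.5 × 0.14 = 11.83
  Execution 48 × 0.52 = 24.96
  Innovation 72.5 × 0.08 = 5.8
  Difficulty 63 × 0.14 = 8.82
Sum = 62.1
Bonus points: 62.1 + 3 = 65.1
65.1 is ≥ 62.5 and < 83 → Meets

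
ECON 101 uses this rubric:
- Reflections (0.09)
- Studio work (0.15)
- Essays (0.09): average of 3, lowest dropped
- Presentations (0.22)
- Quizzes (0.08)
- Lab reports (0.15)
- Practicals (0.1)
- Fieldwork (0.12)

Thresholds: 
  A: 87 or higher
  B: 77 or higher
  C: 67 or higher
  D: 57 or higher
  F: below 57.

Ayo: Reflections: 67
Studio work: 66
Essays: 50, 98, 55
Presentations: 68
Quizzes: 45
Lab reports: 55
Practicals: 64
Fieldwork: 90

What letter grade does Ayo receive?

D

Essays: drop 50 → average of remaining 2 = 153/2 = 76.5
Weighted total:
  Reflections 67 × 0.09 = 6.03
  Studio work 66 × 0.15 = 9.9
  Essays 76.5 × 0.09 = 6.885
  Presentations 68 × 0.22 = 14.96
  Quizzes 45 × 0.08 = 3.6
  Lab reports 55 × 0.15 = 8.25
  Practicals 64 × 0.1 = 6.4
  Fieldwork 90 × 0.12 = 10.8
Sum = 66.825
66.825 is ≥ 57 and < 67 → D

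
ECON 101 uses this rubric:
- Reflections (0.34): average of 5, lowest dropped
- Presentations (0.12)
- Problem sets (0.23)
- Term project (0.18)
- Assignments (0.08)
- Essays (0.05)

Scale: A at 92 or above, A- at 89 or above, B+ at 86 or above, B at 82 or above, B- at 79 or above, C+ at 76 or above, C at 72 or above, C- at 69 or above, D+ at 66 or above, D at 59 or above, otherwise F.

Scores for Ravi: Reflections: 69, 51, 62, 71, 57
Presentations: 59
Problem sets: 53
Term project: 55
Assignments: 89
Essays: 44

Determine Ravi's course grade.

D

Reflections: drop 51 → average of remaining 4 = 259/4 = 64.75
Weighted total:
  Reflections 64.75 × 0.34 = 22.015
  Presentations 59 × 0.12 = 7.08
  Problem sets 53 × 0.23 = 12.19
  Term project 55 × 0.18 = 9.9
  Assignments 89 × 0.08 = 7.12
  Essays 44 × 0.05 = 2.2
Sum = 60.505
60.505 is ≥ 59 and < 66 → D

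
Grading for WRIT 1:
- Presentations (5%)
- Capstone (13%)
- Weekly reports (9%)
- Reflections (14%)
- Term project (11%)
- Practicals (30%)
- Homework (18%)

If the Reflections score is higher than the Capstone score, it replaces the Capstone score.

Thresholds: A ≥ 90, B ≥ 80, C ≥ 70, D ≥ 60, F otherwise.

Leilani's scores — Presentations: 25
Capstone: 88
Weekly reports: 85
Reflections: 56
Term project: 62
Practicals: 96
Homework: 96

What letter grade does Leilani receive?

B

Reflections (56) ≤ Capstone (88), so Capstone stays at 88.
Weighted total:
  Presentations 25 × 0.05 = 1.25
  Capstone 88 × 0.13 = 11.44
  Weekly reports 85 × 0.09 = 7.65
  Reflections 56 × 0.14 = 7.84
  Term project 62 × 0.11 = 6.82
  Practicals 96 × 0.3 = 28.8
  Homework 96 × 0.18 = 17.28
Sum = 81.08
81.08 is ≥ 80 and < 90 → B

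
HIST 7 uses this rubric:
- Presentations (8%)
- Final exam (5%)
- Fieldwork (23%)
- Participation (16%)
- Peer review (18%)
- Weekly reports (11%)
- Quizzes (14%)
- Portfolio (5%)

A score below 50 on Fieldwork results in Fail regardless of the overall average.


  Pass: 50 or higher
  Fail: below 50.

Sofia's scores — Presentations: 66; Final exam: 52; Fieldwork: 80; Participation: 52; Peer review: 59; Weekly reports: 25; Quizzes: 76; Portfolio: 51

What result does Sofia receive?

Fieldwork score 80 ≥ 50: minimum met.
Weighted total:
  Presentations 66 × 0.08 = 5.28
  Final exam 52 × 0.05 = 2.6
  Fieldwork 80 × 0.23 = 18.4
  Participation 52 × 0.16 = 8.32
  Peer review 59 × 0.18 = 10.62
  Weekly reports 25 × 0.11 = 2.75
  Quizzes 76 × 0.14 = 10.64
  Portfolio 51 × 0.05 = 2.55
Sum = 61.16
61.16 ≥ 50 → Pass

Pass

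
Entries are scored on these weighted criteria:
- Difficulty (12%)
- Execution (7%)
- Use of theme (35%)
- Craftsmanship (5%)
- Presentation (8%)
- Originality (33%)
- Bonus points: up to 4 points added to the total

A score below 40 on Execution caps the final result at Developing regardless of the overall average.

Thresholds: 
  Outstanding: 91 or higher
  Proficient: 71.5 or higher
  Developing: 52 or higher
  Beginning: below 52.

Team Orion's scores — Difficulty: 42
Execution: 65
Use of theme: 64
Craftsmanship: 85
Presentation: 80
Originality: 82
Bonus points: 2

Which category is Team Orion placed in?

Execution score 65 ≥ 40: minimum met.
Weighted total:
  Difficulty 42 × 0.12 = 5.04
  Execution 65 × 0.07 = 4.55
  Use of theme 64 × 0.35 = 22.4
  Craftsmanship 85 × 0.05 = 4.25
  Presentation 80 × 0.08 = 6.4
  Originality 82 × 0.33 = 27.06
Sum = 69.7
Bonus points: 69.7 + 2 = 71.7
71.7 is ≥ 71.5 and < 91 → Proficient

Proficient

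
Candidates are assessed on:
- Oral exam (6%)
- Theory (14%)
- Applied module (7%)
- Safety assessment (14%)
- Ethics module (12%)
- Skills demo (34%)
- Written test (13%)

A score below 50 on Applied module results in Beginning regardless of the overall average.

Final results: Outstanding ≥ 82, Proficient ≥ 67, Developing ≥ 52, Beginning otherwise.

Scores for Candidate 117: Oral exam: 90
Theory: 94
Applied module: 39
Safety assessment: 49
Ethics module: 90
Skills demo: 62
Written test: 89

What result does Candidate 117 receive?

Beginning

Applied module score 39 < 50: minimum not met.
Weighted total:
  Oral exam 90 × 0.06 = 5.4
  Theory 94 × 0.14 = 13.16
  Applied module 39 × 0.07 = 2.73
  Safety assessment 49 × 0.14 = 6.86
  Ethics module 90 × 0.12 = 10.8
  Skills demo 62 × 0.34 = 21.08
  Written test 89 × 0.13 = 11.57
Sum = 71.6
Because the Applied module minimum was not met, the result is Beginning.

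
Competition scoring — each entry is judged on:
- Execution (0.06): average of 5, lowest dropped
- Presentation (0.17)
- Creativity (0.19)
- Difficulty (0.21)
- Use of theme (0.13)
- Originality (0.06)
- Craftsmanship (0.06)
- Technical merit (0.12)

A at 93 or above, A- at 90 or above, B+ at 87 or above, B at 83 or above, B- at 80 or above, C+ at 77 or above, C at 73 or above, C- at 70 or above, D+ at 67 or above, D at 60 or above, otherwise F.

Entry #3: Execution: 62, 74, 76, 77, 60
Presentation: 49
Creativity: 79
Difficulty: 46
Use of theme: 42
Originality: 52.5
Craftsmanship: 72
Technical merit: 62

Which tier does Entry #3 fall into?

F

Execution: drop 60 → average of remaining 4 = 289/4 = 72.25
Weighted total:
  Execution 72.25 × 0.06 = 4.335
  Presentation 49 × 0.17 = 8.33
  Creativity 79 × 0.19 = 15.01
  Difficulty 46 × 0.21 = 9.66
  Use of theme 42 × 0.13 = 5.46
  Originality 52.5 × 0.06 = 3.15
  Craftsmanship 72 × 0.06 = 4.32
  Technical merit 62 × 0.12 = 7.44
Sum = 57.705
57.705 < 60 → F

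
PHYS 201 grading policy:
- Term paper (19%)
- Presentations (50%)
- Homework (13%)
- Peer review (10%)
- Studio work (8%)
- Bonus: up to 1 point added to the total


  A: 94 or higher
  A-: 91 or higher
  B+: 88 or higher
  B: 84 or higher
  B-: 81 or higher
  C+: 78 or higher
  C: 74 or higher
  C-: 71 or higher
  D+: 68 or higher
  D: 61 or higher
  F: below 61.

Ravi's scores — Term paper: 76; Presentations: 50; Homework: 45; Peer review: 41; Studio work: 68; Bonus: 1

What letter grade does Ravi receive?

F

Weighted total:
  Term paper 76 × 0.19 = 14.44
  Presentations 50 × 0.5 = 25
  Homework 45 × 0.13 = 5.85
  Peer review 41 × 0.1 = 4.1
  Studio work 68 × 0.08 = 5.44
Sum = 54.83
Bonus: 54.83 + 1 = 55.83
55.83 < 61 → F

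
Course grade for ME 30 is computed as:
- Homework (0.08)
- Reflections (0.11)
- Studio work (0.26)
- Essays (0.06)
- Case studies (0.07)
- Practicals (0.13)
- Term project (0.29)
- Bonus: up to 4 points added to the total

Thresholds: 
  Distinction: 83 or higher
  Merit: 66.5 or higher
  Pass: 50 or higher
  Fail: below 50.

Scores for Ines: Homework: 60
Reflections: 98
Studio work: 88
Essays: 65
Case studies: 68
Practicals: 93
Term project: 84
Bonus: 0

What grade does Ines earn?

Distinction

Weighted total:
  Homework 60 × 0.08 = 4.8
  Reflections 98 × 0.11 = 10.78
  Studio work 88 × 0.26 = 22.88
  Essays 65 × 0.06 = 3.9
  Case studies 68 × 0.07 = 4.76
  Practicals 93 × 0.13 = 12.09
  Term project 84 × 0.29 = 24.36
Sum = 83.57
Bonus: 83.57 + 0 = 83.57
83.57 ≥ 83 → Distinction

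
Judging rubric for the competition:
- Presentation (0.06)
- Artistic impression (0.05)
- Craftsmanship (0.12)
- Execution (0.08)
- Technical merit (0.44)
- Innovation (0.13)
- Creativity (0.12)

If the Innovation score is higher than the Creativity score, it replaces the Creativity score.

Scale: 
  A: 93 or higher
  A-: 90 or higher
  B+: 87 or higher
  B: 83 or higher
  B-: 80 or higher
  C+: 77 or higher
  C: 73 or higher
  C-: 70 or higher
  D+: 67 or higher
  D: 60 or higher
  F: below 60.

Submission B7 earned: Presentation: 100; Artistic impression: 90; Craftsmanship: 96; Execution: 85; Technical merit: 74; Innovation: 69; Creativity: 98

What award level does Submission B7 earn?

B-

Innovation (69) ≤ Creativity (98), so Creativity stays at 98.
Weighted total:
  Presentation 100 × 0.06 = 6
  Artistic impression 90 × 0.05 = 4.5
  Craftsmanship 96 × 0.12 = 11.52
  Execution 85 × 0.08 = 6.8
  Technical merit 74 × 0.44 = 32.56
  Innovation 69 × 0.13 = 8.97
  Creativity 98 × 0.12 = 11.76
Sum = 82.11
82.11 is ≥ 80 and < 83 → B-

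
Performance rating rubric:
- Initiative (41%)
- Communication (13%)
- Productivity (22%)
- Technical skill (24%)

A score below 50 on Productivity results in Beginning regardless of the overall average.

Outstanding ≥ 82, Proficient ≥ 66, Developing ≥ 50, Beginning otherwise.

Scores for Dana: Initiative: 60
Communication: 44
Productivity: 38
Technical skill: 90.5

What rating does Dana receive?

Productivity score 38 < 50: minimum not met.
Weighted total:
  Initiative 60 × 0.41 = 24.6
  Communication 44 × 0.13 = 5.72
  Productivity 38 × 0.22 = 8.36
  Technical skill 90.5 × 0.24 = 21.72
Sum = 60.4
Because the Productivity minimum was not met, the result is Beginning.

Beginning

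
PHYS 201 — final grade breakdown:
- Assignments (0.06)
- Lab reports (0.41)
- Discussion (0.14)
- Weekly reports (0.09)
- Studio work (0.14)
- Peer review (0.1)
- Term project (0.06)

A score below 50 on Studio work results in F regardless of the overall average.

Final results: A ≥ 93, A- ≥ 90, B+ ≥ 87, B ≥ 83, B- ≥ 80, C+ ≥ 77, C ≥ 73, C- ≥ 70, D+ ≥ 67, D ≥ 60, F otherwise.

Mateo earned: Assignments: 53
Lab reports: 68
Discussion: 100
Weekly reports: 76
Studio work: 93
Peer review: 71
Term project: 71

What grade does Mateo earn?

Studio work score 93 ≥ 50: minimum met.
Weighted total:
  Assignments 53 × 0.06 = 3.18
  Lab reports 68 × 0.41 = 27.88
  Discussion 100 × 0.14 = 14
  Weekly reports 76 × 0.09 = 6.84
  Studio work 93 × 0.14 = 13.02
  Peer review 71 × 0.1 = 7.1
  Term project 71 × 0.06 = 4.26
Sum = 76.28
76.28 is ≥ 73 and < 77 → C

C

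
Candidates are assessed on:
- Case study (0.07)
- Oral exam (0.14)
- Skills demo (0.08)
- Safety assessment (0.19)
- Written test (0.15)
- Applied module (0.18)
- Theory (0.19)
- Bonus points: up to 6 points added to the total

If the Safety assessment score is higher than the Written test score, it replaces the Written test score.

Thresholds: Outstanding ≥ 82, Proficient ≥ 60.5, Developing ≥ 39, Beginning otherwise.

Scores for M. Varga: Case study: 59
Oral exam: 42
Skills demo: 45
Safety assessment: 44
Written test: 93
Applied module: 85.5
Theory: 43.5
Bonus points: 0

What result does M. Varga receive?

Safety assessment (44) ≤ Written test (93), so Written test stays at 93.
Weighted total:
  Case study 59 × 0.07 = 4.13
  Oral exam 42 × 0.14 = 5.88
  Skills demo 45 × 0.08 = 3.6
  Safety assessment 44 × 0.19 = 8.36
  Written test 93 × 0.15 = 13.95
  Applied module 85.5 × 0.18 = 15.39
  Theory 43.5 × 0.19 = 8.265
Sum = 59.575
Bonus points: 59.575 + 0 = 59.575
59.575 is ≥ 39 and < 60.5 → Developing

Developing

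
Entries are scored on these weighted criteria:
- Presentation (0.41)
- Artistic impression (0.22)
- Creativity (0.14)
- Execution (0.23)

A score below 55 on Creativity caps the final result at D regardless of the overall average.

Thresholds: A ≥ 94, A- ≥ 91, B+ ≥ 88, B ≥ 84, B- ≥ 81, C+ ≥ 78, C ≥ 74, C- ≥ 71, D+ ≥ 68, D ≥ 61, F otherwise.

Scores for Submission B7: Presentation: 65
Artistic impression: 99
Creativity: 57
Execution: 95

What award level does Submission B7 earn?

C+

Creativity score 57 ≥ 55: minimum met.
Weighted total:
  Presentation 65 × 0.41 = 26.65
  Artistic impression 99 × 0.22 = 21.78
  Creativity 57 × 0.14 = 7.98
  Execution 95 × 0.23 = 21.85
Sum = 78.26
78.26 is ≥ 78 and < 81 → C+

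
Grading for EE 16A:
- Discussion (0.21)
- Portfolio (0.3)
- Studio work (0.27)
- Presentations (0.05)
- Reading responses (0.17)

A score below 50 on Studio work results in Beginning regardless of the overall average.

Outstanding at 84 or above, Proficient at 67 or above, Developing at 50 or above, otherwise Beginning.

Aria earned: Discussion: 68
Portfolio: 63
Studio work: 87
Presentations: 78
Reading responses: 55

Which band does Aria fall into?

Proficient

Studio work score 87 ≥ 50: minimum met.
Weighted total:
  Discussion 68 × 0.21 = 14.28
  Portfolio 63 × 0.3 = 18.9
  Studio work 87 × 0.27 = 23.49
  Presentations 78 × 0.05 = 3.9
  Reading responses 55 × 0.17 = 9.35
Sum = 69.92
69.92 is ≥ 67 and < 84 → Proficient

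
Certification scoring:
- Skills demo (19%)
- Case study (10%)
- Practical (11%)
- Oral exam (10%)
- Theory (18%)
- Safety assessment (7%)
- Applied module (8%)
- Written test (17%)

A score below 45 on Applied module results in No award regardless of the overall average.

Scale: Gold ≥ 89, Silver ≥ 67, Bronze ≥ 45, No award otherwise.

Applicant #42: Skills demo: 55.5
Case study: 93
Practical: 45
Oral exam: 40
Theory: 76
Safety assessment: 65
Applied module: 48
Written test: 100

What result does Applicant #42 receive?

Silver

Applied module score 48 ≥ 45: minimum met.
Weighted total:
  Skills demo 55.5 × 0.19 = 10.545
  Case study 93 × 0.1 = 9.3
  Practical 45 × 0.11 = 4.95
  Oral exam 40 × 0.1 = 4
  Theory 76 × 0.18 = 13.68
  Safety assessment 65 × 0.07 = 4.55
  Applied module 48 × 0.08 = 3.84
  Written test 100 × 0.17 = 17
Sum = 67.865
67.865 is ≥ 67 and < 89 → Silver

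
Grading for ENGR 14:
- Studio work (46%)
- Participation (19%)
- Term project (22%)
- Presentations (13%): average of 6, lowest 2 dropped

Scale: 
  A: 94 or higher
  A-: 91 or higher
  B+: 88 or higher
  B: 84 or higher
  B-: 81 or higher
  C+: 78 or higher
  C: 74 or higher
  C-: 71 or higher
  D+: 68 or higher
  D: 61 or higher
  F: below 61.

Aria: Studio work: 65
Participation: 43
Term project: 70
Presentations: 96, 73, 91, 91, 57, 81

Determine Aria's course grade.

Presentations: drop 57, 73 → average of remaining 4 = 359/4 = 89.75
Weighted total:
  Studio work 65 × 0.46 = 29.9
  Participation 43 × 0.19 = 8.17
  Term project 70 × 0.22 = 15.4
  Presentations 89.75 × 0.13 = 11.6675
Sum = 65.1375
65.1375 is ≥ 61 and < 68 → D

D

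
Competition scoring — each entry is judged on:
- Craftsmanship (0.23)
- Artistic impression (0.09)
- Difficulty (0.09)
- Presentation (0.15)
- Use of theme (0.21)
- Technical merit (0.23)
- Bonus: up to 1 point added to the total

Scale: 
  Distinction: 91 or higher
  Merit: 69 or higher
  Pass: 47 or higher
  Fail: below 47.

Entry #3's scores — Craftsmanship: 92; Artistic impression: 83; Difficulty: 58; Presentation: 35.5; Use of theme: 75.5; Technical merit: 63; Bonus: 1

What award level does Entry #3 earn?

Weighted total:
  Craftsmanship 92 × 0.23 = 21.16
  Artistic impression 83 × 0.09 = 7.47
  Difficulty 58 × 0.09 = 5.22
  Presentation 35.5 × 0.15 = 5.325
  Use of theme 75.5 × 0.21 = 15.855
  Technical merit 63 × 0.23 = 14.49
Sum = 69.52
Bonus: 69.52 + 1 = 70.52
70.52 is ≥ 69 and < 91 → Merit

Merit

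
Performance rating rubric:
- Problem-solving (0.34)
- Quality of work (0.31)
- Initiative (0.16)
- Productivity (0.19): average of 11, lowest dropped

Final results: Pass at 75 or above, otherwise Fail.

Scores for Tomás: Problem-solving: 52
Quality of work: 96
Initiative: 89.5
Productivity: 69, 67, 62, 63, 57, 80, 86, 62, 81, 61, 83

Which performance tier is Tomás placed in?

Productivity: drop 57 → average of remaining 10 = 714/10 = 71.4
Weighted total:
  Problem-solving 52 × 0.34 = 17.68
  Quality of work 96 × 0.31 = 29.76
  Initiative 89.5 × 0.16 = 14.32
  Productivity 71.4 × 0.19 = 13.566
Sum = 75.326
75.326 ≥ 75 → Pass

Pass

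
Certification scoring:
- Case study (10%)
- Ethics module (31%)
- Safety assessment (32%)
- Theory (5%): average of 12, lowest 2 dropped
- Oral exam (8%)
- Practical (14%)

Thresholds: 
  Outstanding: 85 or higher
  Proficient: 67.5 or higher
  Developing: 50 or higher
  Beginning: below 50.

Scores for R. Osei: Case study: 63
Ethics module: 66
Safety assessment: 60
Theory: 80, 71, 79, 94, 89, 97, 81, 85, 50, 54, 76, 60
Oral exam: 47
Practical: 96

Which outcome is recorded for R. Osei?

Developing

Theory: drop 50, 54 → average of remaining 10 = 812/10 = 81.2
Weighted total:
  Case study 63 × 0.1 = 6.3
  Ethics module 66 × 0.31 = 20.46
  Safety assessment 60 × 0.32 = 19.2
  Theory 81.2 × 0.05 = 4.06
  Oral exam 47 × 0.08 = 3.76
  Practical 96 × 0.14 = 13.44
Sum = 67.22
67.22 is ≥ 50 and < 67.5 → Developing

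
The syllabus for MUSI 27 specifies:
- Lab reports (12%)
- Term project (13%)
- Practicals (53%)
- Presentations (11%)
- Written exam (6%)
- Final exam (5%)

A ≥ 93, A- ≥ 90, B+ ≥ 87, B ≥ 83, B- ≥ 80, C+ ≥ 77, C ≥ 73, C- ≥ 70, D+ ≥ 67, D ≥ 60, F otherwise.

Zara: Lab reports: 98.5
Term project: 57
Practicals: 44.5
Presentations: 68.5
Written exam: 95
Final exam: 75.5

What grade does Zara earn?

F

Weighted total:
  Lab reports 98.5 × 0.12 = 11.82
  Term project 57 × 0.13 = 7.41
  Practicals 44.5 × 0.53 = 23.585
  Presentations 68.5 × 0.11 = 7.535
  Written exam 95 × 0.06 = 5.7
  Final exam 75.5 × 0.05 = 3.775
Sum = 59.825
59.825 < 60 → F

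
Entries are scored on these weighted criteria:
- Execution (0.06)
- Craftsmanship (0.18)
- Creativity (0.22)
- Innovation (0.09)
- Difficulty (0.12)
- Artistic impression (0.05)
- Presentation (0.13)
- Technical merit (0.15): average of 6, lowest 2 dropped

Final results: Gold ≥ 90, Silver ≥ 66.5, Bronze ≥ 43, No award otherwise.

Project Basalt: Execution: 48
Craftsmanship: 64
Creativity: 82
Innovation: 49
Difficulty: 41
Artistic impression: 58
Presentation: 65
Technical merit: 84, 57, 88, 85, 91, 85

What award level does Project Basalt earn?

Technical merit: drop 57, 84 → average of remaining 4 = 349/4 = 87.25
Weighted total:
  Execution 48 × 0.06 = 2.88
  Craftsmanship 64 × 0.18 = 11.52
  Creativity 82 × 0.22 = 18.04
  Innovation 49 × 0.09 = 4.41
  Difficulty 41 × 0.12 = 4.92
  Artistic impression 58 × 0.05 = 2.9
  Presentation 65 × 0.13 = 8.45
  Technical merit 87.25 × 0.15 = 13.0875
Sum = 66.2075
66.2075 is ≥ 43 and < 66.5 → Bronze

Bronze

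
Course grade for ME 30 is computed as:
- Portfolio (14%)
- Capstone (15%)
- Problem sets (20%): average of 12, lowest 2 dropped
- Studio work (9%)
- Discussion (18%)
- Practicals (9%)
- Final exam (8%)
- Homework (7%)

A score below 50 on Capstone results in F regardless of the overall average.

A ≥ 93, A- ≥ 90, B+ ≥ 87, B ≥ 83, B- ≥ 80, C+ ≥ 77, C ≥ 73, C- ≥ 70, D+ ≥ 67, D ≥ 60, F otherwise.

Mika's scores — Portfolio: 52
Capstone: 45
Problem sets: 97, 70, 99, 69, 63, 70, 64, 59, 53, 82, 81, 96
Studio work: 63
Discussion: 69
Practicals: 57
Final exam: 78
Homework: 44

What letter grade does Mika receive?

F

Problem sets: drop 53, 59 → average of remaining 10 = 791/10 = 79.1
Capstone score 45 < 50: minimum not met.
Weighted total:
  Portfolio 52 × 0.14 = 7.28
  Capstone 45 × 0.15 = 6.75
  Problem sets 79.1 × 0.2 = 15.82
  Studio work 63 × 0.09 = 5.67
  Discussion 69 × 0.18 = 12.42
  Practicals 57 × 0.09 = 5.13
  Final exam 78 × 0.08 = 6.24
  Homework 44 × 0.07 = 3.08
Sum = 62.39
Because the Capstone minimum was not met, the result is F.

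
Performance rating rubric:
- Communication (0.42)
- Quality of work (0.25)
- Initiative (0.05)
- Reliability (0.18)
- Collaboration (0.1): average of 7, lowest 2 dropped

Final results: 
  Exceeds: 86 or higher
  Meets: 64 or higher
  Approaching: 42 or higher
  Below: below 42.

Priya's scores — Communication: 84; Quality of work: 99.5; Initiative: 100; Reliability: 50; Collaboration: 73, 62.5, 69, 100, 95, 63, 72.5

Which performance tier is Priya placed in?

Collaboration: drop 62.5, 63 → average of remaining 5 = 409.5/5 = 81.9
Weighted total:
  Communication 84 × 0.42 = 35.28
  Quality of work 99.5 × 0.25 = 24.875
  Initiative 100 × 0.05 = 5
  Reliability 50 × 0.18 = 9
  Collaboration 81.9 × 0.1 = 8.19
Sum = 82.345
82.345 is ≥ 64 and < 86 → Meets

Meets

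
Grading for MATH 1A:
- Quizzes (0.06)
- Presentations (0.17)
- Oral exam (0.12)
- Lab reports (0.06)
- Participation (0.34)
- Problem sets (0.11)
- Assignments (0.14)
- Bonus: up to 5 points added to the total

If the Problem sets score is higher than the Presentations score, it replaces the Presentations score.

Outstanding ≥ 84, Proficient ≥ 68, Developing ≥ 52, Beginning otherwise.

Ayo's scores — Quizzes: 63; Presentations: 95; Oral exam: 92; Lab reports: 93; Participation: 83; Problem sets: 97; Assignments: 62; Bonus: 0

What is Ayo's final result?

Problem sets (97) > Presentations (95), so Presentations counts as 97.
Weighted total:
  Quizzes 63 × 0.06 = 3.78
  Presentations 97 × 0.17 = 16.49
  Oral exam 92 × 0.12 = 11.04
  Lab reports 93 × 0.06 = 5.58
  Participation 83 × 0.34 = 28.22
  Problem sets 97 × 0.11 = 10.67
  Assignments 62 × 0.14 = 8.68
Sum = 84.46
Bonus: 84.46 + 0 = 84.46
84.46 ≥ 84 → Outstanding

Outstanding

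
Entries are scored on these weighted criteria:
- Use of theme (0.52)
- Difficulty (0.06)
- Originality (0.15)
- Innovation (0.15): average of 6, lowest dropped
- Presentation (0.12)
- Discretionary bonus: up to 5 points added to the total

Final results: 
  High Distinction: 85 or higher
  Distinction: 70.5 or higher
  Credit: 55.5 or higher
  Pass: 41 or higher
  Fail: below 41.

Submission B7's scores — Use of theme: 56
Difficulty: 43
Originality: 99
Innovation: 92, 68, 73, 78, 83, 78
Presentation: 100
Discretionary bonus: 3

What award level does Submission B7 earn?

Distinction

Innovation: drop 68 → average of remaining 5 = 404/5 = 80.8
Weighted total:
  Use of theme 56 × 0.52 = 29.12
  Difficulty 43 × 0.06 = 2.58
  Originality 99 × 0.15 = 14.85
  Innovation 80.8 × 0.15 = 12.12
  Presentation 100 × 0.12 = 12
Sum = 70.67
Discretionary bonus: 70.67 + 3 = 73.67
73.67 is ≥ 70.5 and < 85 → Distinction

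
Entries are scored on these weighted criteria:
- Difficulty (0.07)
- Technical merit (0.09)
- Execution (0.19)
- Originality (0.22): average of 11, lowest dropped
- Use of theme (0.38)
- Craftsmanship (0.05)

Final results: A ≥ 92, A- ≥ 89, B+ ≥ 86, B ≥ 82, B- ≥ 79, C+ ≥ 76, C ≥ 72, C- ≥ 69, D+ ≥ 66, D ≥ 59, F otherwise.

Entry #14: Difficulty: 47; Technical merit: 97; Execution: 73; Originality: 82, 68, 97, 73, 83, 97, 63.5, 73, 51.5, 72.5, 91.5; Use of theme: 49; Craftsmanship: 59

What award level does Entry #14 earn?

Originality: drop 51.5 → average of remaining 10 = 800.5/10 = 80.05
Weighted total:
  Difficulty 47 × 0.07 = 3.29
  Technical merit 97 × 0.09 = 8.73
  Execution 73 × 0.19 = 13.87
  Originality 80.05 × 0.22 = 17.611
  Use of theme 49 × 0.38 = 18.62
  Craftsmanship 59 × 0.05 = 2.95
Sum = 65.071
65.071 is ≥ 59 and < 66 → D

D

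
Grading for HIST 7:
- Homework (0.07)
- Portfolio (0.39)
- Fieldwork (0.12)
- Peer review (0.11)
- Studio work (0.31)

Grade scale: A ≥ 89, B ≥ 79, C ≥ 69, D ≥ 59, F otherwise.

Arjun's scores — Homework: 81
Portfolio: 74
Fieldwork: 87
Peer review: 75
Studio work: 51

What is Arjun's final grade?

C

Weighted total:
  Homework 81 × 0.07 = 5.67
  Portfolio 74 × 0.39 = 28.86
  Fieldwork 87 × 0.12 = 10.44
  Peer review 75 × 0.11 = 8.25
  Studio work 51 × 0.31 = 15.81
Sum = 69.03
69.03 is ≥ 69 and < 79 → C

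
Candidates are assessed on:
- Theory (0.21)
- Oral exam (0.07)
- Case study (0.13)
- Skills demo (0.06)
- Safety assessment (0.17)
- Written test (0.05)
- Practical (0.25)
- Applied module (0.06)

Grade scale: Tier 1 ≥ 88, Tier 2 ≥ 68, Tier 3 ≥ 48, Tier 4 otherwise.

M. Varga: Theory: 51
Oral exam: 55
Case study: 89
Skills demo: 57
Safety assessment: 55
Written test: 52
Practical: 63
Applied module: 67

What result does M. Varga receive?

Tier 3

Weighted total:
  Theory 51 × 0.21 = 10.71
  Oral exam 55 × 0.07 = 3.85
  Case study 89 × 0.13 = 11.57
  Skills demo 57 × 0.06 = 3.42
  Safety assessment 55 × 0.17 = 9.35
  Written test 52 × 0.05 = 2.6
  Practical 63 × 0.25 = 15.75
  Applied module 67 × 0.06 = 4.02
Sum = 61.27
61.27 is ≥ 48 and < 68 → Tier 3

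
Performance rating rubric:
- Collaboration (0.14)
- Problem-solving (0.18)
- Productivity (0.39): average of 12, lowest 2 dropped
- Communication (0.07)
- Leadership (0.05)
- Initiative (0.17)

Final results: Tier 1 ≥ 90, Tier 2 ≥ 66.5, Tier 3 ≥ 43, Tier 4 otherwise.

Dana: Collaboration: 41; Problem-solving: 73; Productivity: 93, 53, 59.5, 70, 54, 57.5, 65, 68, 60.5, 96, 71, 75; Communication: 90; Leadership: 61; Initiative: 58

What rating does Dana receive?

Tier 3

Productivity: drop 53, 54 → average of remaining 10 = 715.5/10 = 71.55
Weighted total:
  Collaboration 41 × 0.14 = 5.74
  Problem-solving 73 × 0.18 = 13.14
  Productivity 71.55 × 0.39 = 27.9045
  Communication 90 × 0.07 = 6.3
  Leadership 61 × 0.05 = 3.05
  Initiative 58 × 0.17 = 9.86
Sum = 65.9945
65.9945 is ≥ 43 and < 66.5 → Tier 3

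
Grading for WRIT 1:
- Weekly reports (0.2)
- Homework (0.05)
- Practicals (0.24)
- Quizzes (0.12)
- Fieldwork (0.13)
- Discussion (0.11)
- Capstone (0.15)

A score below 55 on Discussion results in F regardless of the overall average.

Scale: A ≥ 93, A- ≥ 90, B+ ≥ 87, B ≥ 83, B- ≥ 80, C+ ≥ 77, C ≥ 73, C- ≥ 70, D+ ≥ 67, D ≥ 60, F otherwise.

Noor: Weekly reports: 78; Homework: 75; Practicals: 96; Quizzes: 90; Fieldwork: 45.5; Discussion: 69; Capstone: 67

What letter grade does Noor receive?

Discussion score 69 ≥ 55: minimum met.
Weighted total:
  Weekly reports 78 × 0.2 = 15.6
  Homework 75 × 0.05 = 3.75
  Practicals 96 × 0.24 = 23.04
  Quizzes 90 × 0.12 = 10.8
  Fieldwork 45.5 × 0.13 = 5.915
  Discussion 69 × 0.11 = 7.59
  Capstone 67 × 0.15 = 10.05
Sum = 76.745
76.745 is ≥ 73 and < 77 → C

C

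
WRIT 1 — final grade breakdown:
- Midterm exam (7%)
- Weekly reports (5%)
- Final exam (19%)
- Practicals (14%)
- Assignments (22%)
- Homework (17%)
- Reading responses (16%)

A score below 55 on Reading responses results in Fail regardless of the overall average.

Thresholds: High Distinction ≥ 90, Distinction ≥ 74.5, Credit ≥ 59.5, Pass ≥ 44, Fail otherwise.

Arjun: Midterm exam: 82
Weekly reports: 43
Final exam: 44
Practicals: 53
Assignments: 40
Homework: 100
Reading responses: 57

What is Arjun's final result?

Reading responses score 57 ≥ 55: minimum met.
Weighted total:
  Midterm exam 82 × 0.07 = 5.74
  Weekly reports 43 × 0.05 = 2.15
  Final exam 44 × 0.19 = 8.36
  Practicals 53 × 0.14 = 7.42
  Assignments 40 × 0.22 = 8.8
  Homework 100 × 0.17 = 17
  Reading responses 57 × 0.16 = 9.12
Sum = 58.59
58.59 is ≥ 44 and < 59.5 → Pass

Pass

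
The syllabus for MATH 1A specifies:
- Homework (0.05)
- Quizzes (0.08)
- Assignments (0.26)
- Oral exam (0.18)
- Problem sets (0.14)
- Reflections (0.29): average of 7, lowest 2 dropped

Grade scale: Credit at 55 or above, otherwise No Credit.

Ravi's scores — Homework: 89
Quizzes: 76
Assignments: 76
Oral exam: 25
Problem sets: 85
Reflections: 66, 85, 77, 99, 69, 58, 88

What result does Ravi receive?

Reflections: drop 58, 66 → average of remaining 5 = 418/5 = 83.6
Weighted total:
  Homework 89 × 0.05 = 4.45
  Quizzes 76 × 0.08 = 6.08
  Assignments 76 × 0.26 = 19.76
  Oral exam 25 × 0.18 = 4.5
  Problem sets 85 × 0.14 = 11.9
  Reflections 83.6 × 0.29 = 24.244
Sum = 70.934
70.934 ≥ 55 → Credit

Credit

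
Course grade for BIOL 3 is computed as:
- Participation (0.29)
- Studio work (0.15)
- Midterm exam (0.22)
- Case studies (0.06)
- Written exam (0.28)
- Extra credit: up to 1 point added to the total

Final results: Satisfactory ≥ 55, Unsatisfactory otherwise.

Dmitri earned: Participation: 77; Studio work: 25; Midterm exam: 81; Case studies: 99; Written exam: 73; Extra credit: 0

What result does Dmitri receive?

Weighted total:
  Participation 77 × 0.29 = 22.33
  Studio work 25 × 0.15 = 3.75
  Midterm exam 81 × 0.22 = 17.82
  Case studies 99 × 0.06 = 5.94
  Written exam 73 × 0.28 = 20.44
Sum = 70.28
Extra credit: 70.28 + 0 = 70.28
70.28 ≥ 55 → Satisfactory

Satisfactory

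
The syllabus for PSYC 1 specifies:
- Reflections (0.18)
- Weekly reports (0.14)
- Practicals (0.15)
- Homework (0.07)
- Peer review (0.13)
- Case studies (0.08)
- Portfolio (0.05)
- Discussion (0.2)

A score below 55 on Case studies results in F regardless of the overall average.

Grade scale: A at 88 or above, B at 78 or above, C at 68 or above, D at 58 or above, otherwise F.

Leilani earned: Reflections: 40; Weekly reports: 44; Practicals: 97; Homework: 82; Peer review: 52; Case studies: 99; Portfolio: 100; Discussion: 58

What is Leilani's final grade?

D

Case studies score 99 ≥ 55: minimum met.
Weighted total:
  Reflections 40 × 0.18 = 7.2
  Weekly reports 44 × 0.14 = 6.16
  Practicals 97 × 0.15 = 14.55
  Homework 82 × 0.07 = 5.74
  Peer review 52 × 0.13 = 6.76
  Case studies 99 × 0.08 = 7.92
  Portfolio 100 × 0.05 = 5
  Discussion 58 × 0.2 = 11.6
Sum = 64.93
64.93 is ≥ 58 and < 68 → D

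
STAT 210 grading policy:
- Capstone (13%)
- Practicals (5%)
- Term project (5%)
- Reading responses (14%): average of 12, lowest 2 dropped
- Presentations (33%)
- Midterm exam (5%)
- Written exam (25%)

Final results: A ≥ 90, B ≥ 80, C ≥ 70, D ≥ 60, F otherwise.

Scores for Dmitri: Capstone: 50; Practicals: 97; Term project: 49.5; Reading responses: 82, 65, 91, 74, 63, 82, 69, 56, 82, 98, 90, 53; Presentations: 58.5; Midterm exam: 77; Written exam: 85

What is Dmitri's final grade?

Reading responses: drop 53, 56 → average of remaining 10 = 796/10 = 79.6
Weighted total:
  Capstone 50 × 0.13 = 6.5
  Practicals 97 × 0.05 = 4.85
  Term project 49.5 × 0.05 = 2.475
  Reading responses 79.6 × 0.14 = 11.144
  Presentations 58.5 × 0.33 = 19.305
  Midterm exam 77 × 0.05 = 3.85
  Written exam 85 × 0.25 = 21.25
Sum = 69.374
69.374 is ≥ 60 and < 70 → D

D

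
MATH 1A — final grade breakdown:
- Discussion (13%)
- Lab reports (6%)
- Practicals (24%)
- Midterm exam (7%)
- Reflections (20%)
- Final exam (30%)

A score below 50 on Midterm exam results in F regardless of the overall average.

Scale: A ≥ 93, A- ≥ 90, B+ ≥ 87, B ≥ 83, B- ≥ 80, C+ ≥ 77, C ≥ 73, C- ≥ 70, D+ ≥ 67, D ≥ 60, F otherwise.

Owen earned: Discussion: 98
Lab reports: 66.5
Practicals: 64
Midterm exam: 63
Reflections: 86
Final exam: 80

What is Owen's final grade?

Midterm exam score 63 ≥ 50: minimum met.
Weighted total:
  Discussion 98 × 0.13 = 12.74
  Lab reports 66.5 × 0.06 = 3.99
  Practicals 64 × 0.24 = 15.36
  Midterm exam 63 × 0.07 = 4.41
  Reflections 86 × 0.2 = 17.2
  Final exam 80 × 0.3 = 24
Sum = 77.7
77.7 is ≥ 77 and < 80 → C+

C+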